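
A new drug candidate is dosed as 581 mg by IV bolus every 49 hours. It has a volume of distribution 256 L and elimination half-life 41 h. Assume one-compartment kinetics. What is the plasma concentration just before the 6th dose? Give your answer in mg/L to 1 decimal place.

f = (1/2)^(τ/t½) = (1/2)^(49/41) ≈ 0.4367.
C₀ = D/Vd = 581/256 ≈ 2.270 mg/L.
Before the 6th dose, 5 doses have been given. Superposition: Cmin = C₀·(f + f² + … + f^5).
≈ 2.270 × (0.4367 + 0.1907 + 0.0833 + 0.0364 + 0.0159) ≈ 2.270 × 0.7630 ≈ 1.732 mg/L.

1.7 mg/L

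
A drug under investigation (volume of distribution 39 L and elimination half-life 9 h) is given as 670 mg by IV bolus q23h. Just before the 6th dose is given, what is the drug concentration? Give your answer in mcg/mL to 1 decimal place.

3.5 mcg/mL

f = (1/2)^(τ/t½) = (1/2)^(23/9) ≈ 0.1701.
C₀ = D/Vd = 670/39 ≈ 17.179 mcg/mL.
Before the 6th dose, 5 doses have been given. Superposition: Cmin = C₀·(f + f² + … + f^5).
≈ 17.179 × (0.1701 + 0.0289 + 0.0049 + 0.0008 + 0.0001) ≈ 17.179 × 0.2048 ≈ 3.518 mcg/mL.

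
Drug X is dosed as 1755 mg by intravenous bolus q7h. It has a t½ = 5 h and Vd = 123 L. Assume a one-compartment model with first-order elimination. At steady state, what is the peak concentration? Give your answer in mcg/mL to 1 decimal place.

k = ln2/t½ = ln2/5 ≈ 0.138629 h⁻¹; fraction remaining f = e^(−kτ) = e^(−0.138629×7) ≈ 0.3789.
Accumulation ratio R = 1/(1 − f) ≈ 1/0.6211 ≈ 1.6100.
Single-dose peak C₀ = D/Vd = 1755/123 ≈ 14.268 mcg/mL.
Steady-state peak Cmax,ss = C₀·R ≈ 14.268 × 1.6100 ≈ 22.971 mcg/mL.

23.0 mcg/mL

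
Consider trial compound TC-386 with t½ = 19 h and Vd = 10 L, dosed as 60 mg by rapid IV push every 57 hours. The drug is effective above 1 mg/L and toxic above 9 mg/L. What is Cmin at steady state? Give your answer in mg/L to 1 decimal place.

The dosing interval is 3 half-lives, so f = 2^(−3) = 0.125.
At steady state, R = 1/(1 − 0.125) = 8/7.
Single-dose peak C₀ = D/Vd = 60/10 = 6 mg/L.
Steady-state peak Cmax,ss = C₀·R = 6 × 8/7 ≈ 6.857 mg/L.
Steady-state trough Cmin,ss = Cmax,ss·f ≈ 6.857 × 0.125 ≈ 0.857 mg/L.
Trough 0.9 mg/L vs MEC 1 mg/L: subtherapeutic.

0.9 mg/L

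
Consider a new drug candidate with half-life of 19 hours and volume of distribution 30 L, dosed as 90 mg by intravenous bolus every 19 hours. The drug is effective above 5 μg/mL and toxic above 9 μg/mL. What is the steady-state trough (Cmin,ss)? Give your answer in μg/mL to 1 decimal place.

3.0 μg/mL

The dosing interval is 1 half-life, so f = 2^(−1) = 0.5.
Accumulation ratio R = 1/(1 − f) = 1/0.5 = 2/1.
Single-dose peak C₀ = D/Vd = 90/30 = 3 μg/mL.
Steady-state peak Cmax,ss = C₀·R = 3 × 2/1 ≈ 6.000 μg/mL.
Steady-state trough Cmin,ss = Cmax,ss·f ≈ 6.000 × 0.5 ≈ 3.000 μg/mL.
Trough 3.0 μg/mL vs MEC 5 μg/mL: subtherapeutic.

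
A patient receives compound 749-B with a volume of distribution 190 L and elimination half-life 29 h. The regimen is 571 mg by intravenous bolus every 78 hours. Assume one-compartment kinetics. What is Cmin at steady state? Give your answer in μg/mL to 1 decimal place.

k = ln2/t½ = ln2/29 ≈ 0.023902 h⁻¹; fraction remaining f = e^(−kτ) = e^(−0.023902×78) ≈ 0.1550.
Each bolus raises the concentration by D/Vd = 571/190 ≈ 3.005 μg/mL.
Steady-state trough Cmin,ss = C₀·f/(1−f) ≈ 3.005 × 0.1550/0.8450 ≈ 0.551 μg/mL.

0.6 μg/mL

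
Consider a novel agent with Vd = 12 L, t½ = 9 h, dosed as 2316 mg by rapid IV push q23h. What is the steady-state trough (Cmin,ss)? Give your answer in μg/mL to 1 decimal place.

39.6 μg/mL

Over one 23-h interval, 23/9 ≈ 2.5556 half-lives elapse, leaving f ≈ 0.1701 of each dose.
Accumulation ratio R = 1/(1 − f) ≈ 1/0.8299 ≈ 1.2050.
Single-dose peak C₀ = D/Vd = 2316/12 ≈ 193.000 μg/mL.
Cmax,ss = C₀/(1 − f) ≈ 193.000/0.8299 ≈ 232.558 μg/mL.
Steady-state trough Cmin,ss = Cmax,ss·f ≈ 232.558 × 0.1701 ≈ 39.558 μg/mL.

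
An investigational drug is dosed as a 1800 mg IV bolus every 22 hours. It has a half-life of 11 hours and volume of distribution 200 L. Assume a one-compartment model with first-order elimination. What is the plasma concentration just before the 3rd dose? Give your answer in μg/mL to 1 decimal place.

f = (1/2)^(τ/t½) = (1/2)^(22/11) ≈ 0.2500.
C₀ = D/Vd = 1800/200 ≈ 9.000 μg/mL.
Before the 3rd dose, 2 doses have been given. Superposition: Cmin = C₀·(f + f²).
≈ 9.000 × (0.2500 + 0.0625) ≈ 9.000 × 0.3125 ≈ 2.812 μg/mL.

2.8 μg/mL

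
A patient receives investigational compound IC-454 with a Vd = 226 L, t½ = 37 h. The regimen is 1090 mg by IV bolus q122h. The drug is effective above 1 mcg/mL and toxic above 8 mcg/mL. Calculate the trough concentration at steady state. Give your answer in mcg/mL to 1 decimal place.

0.5 mcg/mL

Over one 122-h interval, 122/37 ≈ 3.2973 half-lives elapse, leaving f ≈ 0.1017 of each dose.
At steady state, accumulation factor R = 1/(1 − e^(−kτ)) ≈ 1.1132.
Each bolus raises the concentration by D/Vd = 1090/226 ≈ 4.823 mcg/mL.
Cmax,ss = C₀/(1 − f) ≈ 4.823/0.8983 ≈ 5.369 mcg/mL.
Steady-state trough Cmin,ss = Cmax,ss·f ≈ 5.369 × 0.1017 ≈ 0.546 mcg/mL.
Trough 0.5 mcg/mL vs MEC 1 mcg/mL: subtherapeutic.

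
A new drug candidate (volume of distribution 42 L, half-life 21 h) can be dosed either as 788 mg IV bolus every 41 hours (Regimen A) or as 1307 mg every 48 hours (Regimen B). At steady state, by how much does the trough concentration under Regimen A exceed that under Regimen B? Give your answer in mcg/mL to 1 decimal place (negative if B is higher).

Regimen A: f = (1/2)^(41/21) ≈ 0.2584; Cmin,ss = (788/42)·f/(1−f) ≈ 6.537 mcg/mL.
Regimen B: f = (1/2)^(48/21) ≈ 0.2051; Cmin,ss = (1307/42)·f/(1−f) ≈ 8.029 mcg/mL.
Difference ≈ 6.537 − 8.029 ≈ -1.492 mcg/mL.

-1.5 mcg/mL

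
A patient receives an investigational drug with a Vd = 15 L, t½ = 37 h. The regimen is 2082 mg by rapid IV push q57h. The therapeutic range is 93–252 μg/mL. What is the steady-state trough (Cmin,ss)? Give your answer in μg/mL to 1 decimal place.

72.7 μg/mL

k = ln2/t½ = ln2/37 ≈ 0.018734 h⁻¹; fraction remaining f = e^(−kτ) = e^(−0.018734×57) ≈ 0.3438.
Each bolus raises the concentration by D/Vd = 2082/15 ≈ 138.800 μg/mL.
Steady-state trough Cmin,ss = C₀·f/(1−f) ≈ 138.800 × 0.3438/0.6562 ≈ 72.721 μg/mL.
Trough 72.7 μg/mL vs MEC 93 μg/mL: subtherapeutic.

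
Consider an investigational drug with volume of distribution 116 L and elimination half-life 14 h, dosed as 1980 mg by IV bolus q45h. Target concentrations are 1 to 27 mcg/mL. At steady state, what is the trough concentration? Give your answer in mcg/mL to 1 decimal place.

k = ln2/t½ = ln2/14 ≈ 0.049511 h⁻¹; fraction remaining f = e^(−kτ) = e^(−0.049511×45) ≈ 0.1077.
Accumulation ratio R = 1/(1 − f) ≈ 1/0.8923 ≈ 1.1207.
Each bolus raises the concentration by D/Vd = 1980/116 ≈ 17.069 mcg/mL.
Steady-state peak Cmax,ss = C₀·R ≈ 17.069 × 1.1207 ≈ 19.129 mcg/mL.
One interval later, Cmin,ss = Cmax,ss·e^(−kτ) ≈ 19.129 × 0.1077 ≈ 2.060 mcg/mL.
Trough 2.1 mcg/mL vs MEC 1 mcg/mL: adequate.

2.1 mcg/mL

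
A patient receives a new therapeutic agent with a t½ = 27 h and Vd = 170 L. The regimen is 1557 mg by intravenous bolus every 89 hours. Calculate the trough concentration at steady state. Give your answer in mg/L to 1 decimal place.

Over one 89-h interval, 89/27 ≈ 3.2963 half-lives elapse, leaving f ≈ 0.1018 of each dose.
Accumulation ratio R = 1/(1 − f) ≈ 1/0.8982 ≈ 1.1133.
Single-dose peak C₀ = D/Vd = 1557/170 ≈ 9.159 mg/L.
Cmax,ss = C₀/(1 − f) ≈ 9.159/0.8982 ≈ 10.197 mg/L.
One interval later, Cmin,ss = Cmax,ss·e^(−kτ) ≈ 10.197 × 0.1018 ≈ 1.038 mg/L.

1.0 mg/L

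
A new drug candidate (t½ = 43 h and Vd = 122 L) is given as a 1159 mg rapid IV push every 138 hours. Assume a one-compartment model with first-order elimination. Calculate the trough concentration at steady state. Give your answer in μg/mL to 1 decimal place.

τ/t½ = 138/43 ≈ 3.2093, so fraction remaining f = (1/2)^(138/43) ≈ 0.1081.
Accumulation ratio R = 1/(1 − f) ≈ 1/0.8919 ≈ 1.1212.
Each bolus raises the concentration by D/Vd = 1159/122 ≈ 9.500 μg/mL.
Cmax,ss = C₀/(1 − f) ≈ 9.500/0.8919 ≈ 10.651 μg/mL.
Steady-state trough Cmin,ss = Cmax,ss·f ≈ 10.651 × 0.1081 ≈ 1.151 μg/mL.

1.2 μg/mL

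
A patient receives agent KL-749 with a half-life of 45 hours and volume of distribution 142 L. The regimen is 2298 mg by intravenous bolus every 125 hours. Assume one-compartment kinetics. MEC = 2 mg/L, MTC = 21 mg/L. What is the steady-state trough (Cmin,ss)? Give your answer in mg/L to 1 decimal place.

2.8 mg/L

Over one 125-h interval, 125/45 ≈ 2.7778 half-lives elapse, leaving f ≈ 0.1458 of each dose.
Single-dose peak C₀ = D/Vd = 2298/142 ≈ 16.183 mg/L.
Steady-state trough Cmin,ss = C₀·f/(1−f) ≈ 16.183 × 0.1458/0.8542 ≈ 2.762 mg/L.
Trough 2.8 mg/L vs MEC 2 mg/L: adequate.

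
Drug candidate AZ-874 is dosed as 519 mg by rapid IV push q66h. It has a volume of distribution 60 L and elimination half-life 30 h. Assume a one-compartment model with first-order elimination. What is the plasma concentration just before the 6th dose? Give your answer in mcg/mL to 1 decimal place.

2.4 mcg/mL

f = (1/2)^(τ/t½) = (1/2)^(66/30) ≈ 0.2176.
C₀ = D/Vd = 519/60 ≈ 8.650 mcg/mL.
Before the 6th dose, 5 doses have been given. Superposition: Cmin = C₀·(f + f² + … + f^5).
≈ 8.650 × (0.2176 + 0.0473 + 0.0103 + 0.0022 + 0.0005) ≈ 8.650 × 0.2779 ≈ 2.404 mcg/mL.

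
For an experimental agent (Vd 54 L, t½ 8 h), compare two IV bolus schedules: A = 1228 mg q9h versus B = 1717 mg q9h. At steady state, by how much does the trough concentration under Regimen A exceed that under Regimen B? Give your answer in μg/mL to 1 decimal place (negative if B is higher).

-7.7 μg/mL

Regimen A: f = (1/2)^(9/8) ≈ 0.4585; Cmin,ss = (1228/54)·f/(1−f) ≈ 19.255 μg/mL.
Regimen B: f = (1/2)^(9/8) ≈ 0.4585; Cmin,ss = (1717/54)·f/(1−f) ≈ 26.923 μg/mL.
Difference ≈ 19.255 − 26.923 ≈ -7.668 μg/mL.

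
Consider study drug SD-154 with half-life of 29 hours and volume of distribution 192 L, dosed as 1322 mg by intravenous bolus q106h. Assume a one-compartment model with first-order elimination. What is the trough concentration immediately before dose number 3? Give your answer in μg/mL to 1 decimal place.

f = (1/2)^(τ/t½) = (1/2)^(106/29) ≈ 0.0794.
C₀ = D/Vd = 1322/192 ≈ 6.885 μg/mL.
Before the 3rd dose, 2 doses have been given. Superposition: Cmin = C₀·(f + f²).
≈ 6.885 × (0.0794 + 0.0063) ≈ 6.885 × 0.0857 ≈ 0.590 μg/mL.

0.6 μg/mL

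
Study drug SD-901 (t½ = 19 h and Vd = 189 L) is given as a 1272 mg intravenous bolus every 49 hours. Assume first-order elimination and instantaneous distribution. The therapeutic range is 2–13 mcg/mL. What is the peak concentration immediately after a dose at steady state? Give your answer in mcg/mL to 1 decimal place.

Over one 49-h interval, 49/19 ≈ 2.5789 half-lives elapse, leaving f ≈ 0.1674 of each dose.
Accumulation ratio R = 1/(1 − f) ≈ 1/0.8326 ≈ 1.2011.
Each bolus raises the concentration by D/Vd = 1272/189 ≈ 6.730 mcg/mL.
Steady-state peak Cmax,ss = C₀·R ≈ 6.730 × 1.2011 ≈ 8.083 mcg/mL.
Peak 8.1 mcg/mL vs MTC 13 mcg/mL: below toxic threshold.

8.1 mcg/mL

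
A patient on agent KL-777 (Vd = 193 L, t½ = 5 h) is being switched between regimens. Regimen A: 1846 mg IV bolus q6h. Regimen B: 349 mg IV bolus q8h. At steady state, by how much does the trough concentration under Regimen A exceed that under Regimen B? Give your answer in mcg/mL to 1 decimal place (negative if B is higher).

Regimen A: f = (1/2)^(6/5) ≈ 0.4353; Cmin,ss = (1846/193)·f/(1−f) ≈ 7.373 mcg/mL.
Regimen B: f = (1/2)^(8/5) ≈ 0.3299; Cmin,ss = (349/193)·f/(1−f) ≈ 0.890 mcg/mL.
Difference ≈ 7.373 − 0.890 ≈ 6.483 mcg/mL.

6.5 mcg/mL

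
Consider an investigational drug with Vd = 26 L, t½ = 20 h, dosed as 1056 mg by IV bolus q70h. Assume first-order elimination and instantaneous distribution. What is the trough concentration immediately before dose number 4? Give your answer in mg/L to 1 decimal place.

3.9 mg/L

f = (1/2)^(τ/t½) = (1/2)^(70/20) ≈ 0.0884.
C₀ = D/Vd = 1056/26 ≈ 40.615 mg/L.
Before the 4th dose, 3 doses have been given. Superposition: Cmin = C₀·(f + f² + … + f^3).
≈ 40.615 × (0.0884 + 0.0078 + 0.0007) ≈ 40.615 × 0.0969 ≈ 3.936 mg/L.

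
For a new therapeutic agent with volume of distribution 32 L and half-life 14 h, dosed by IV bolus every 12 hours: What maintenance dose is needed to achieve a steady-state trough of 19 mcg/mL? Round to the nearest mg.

493 mg

τ/t½ = 12/14 ≈ 0.85714, so f = (1/2)^(12/14) ≈ 0.552045.
Cmin,ss = (D/Vd)·f/(1−f), so D = Cmin,ss·Vd·(1−f)/f.
D = 19 × 32 × (1−f)/f ≈ 19 × 32 × 0.81145 ≈ 493.36 mg.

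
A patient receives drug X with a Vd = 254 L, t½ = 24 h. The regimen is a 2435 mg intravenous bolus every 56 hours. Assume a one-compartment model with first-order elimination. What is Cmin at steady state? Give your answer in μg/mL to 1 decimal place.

2.4 μg/mL

τ/t½ = 56/24 ≈ 2.3333, so fraction remaining f = (1/2)^(56/24) ≈ 0.1984.
Accumulation ratio R = 1/(1 − f) ≈ 1/0.8016 ≈ 1.2475.
Single-dose peak C₀ = D/Vd = 2435/254 ≈ 9.587 μg/mL.
Cmax,ss = C₀/(1 − f) ≈ 9.587/0.8016 ≈ 11.960 μg/mL.
Steady-state trough Cmin,ss = Cmax,ss·f ≈ 11.960 × 0.1984 ≈ 2.373 μg/mL.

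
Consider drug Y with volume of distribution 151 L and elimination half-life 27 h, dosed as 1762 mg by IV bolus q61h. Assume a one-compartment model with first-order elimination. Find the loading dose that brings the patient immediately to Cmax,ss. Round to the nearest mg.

2227 mg

f = (1/2)^(61/27) ≈ 0.208879; accumulation ratio R = 1/(1−f) ≈ 1.26403.
Loading dose to hit Cmax,ss on first dose: D_load = D_maint·R ≈ 1762 × 1.26403 ≈ 2227.22 mg.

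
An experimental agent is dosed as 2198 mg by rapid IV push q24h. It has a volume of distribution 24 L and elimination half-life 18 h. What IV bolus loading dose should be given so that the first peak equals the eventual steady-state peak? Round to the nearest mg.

3644 mg

f = (1/2)^(24/18) ≈ 0.396850; accumulation ratio R = 1/(1−f) ≈ 1.65796.
Loading dose to hit Cmax,ss on first dose: D_load = D_maint·R ≈ 2198 × 1.65796 ≈ 3644.20 mg.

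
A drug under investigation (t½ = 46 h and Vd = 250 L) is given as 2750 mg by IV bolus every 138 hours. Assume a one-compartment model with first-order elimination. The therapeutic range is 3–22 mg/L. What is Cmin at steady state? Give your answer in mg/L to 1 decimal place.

1.6 mg/L

The dosing interval is 3 half-lives, so f = 2^(−3) = 0.125.
Accumulation ratio R = 1/(1 − f) = 1/0.875 = 8/7.
Single-dose peak C₀ = D/Vd = 2750/250 = 11 mg/L.
Steady-state peak Cmax,ss = C₀·R = 11 × 8/7 ≈ 12.571 mg/L.
Steady-state trough Cmin,ss = Cmax,ss·f ≈ 12.571 × 0.125 ≈ 1.571 mg/L.
Trough 1.6 mg/L vs MEC 3 mg/L: subtherapeutic.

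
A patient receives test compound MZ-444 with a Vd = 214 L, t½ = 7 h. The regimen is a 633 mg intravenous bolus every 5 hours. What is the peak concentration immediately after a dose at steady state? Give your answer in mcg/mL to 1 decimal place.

7.6 mcg/mL

k = ln2/t½ = ln2/7 ≈ 0.099021 h⁻¹; fraction remaining f = e^(−kτ) = e^(−0.099021×5) ≈ 0.6095.
Accumulation ratio R = 1/(1 − f) ≈ 1/0.3905 ≈ 2.5608.
Each bolus raises the concentration by D/Vd = 633/214 ≈ 2.958 mcg/mL.
Steady-state peak Cmax,ss = C₀·R ≈ 2.958 × 2.5608 ≈ 7.575 mcg/mL.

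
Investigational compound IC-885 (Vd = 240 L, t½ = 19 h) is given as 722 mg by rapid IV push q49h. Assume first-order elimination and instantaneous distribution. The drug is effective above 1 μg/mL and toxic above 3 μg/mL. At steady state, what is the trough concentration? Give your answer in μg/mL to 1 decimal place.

0.6 μg/mL

Over one 49-h interval, 49/19 ≈ 2.5789 half-lives elapse, leaving f ≈ 0.1674 of each dose.
Each bolus raises the concentration by D/Vd = 722/240 ≈ 3.008 μg/mL.
Steady-state trough Cmin,ss = C₀·f/(1−f) ≈ 3.008 × 0.1674/0.8326 ≈ 0.605 μg/mL.
Trough 0.6 μg/mL vs MEC 1 μg/mL: subtherapeutic.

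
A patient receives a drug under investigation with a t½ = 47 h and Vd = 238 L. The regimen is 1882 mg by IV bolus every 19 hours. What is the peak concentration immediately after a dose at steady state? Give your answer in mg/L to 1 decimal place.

Over one 19-h interval, 19/47 ≈ 0.40426 half-lives elapse, leaving f ≈ 0.7556 of each dose.
At steady state, accumulation factor R = 1/(1 − e^(−kτ)) ≈ 4.0917.
Each bolus raises the concentration by D/Vd = 1882/238 ≈ 7.908 mg/L.
Steady-state peak Cmax,ss = C₀·R ≈ 7.908 × 4.0917 ≈ 32.357 mg/L.

32.4 mg/L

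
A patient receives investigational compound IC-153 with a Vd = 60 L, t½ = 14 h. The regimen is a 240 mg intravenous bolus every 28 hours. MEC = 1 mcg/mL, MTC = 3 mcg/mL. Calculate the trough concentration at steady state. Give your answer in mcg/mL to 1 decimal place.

τ = 28 h = 2 half-lives, so f = (1/2)^2 = 0.25.
At steady state, R = 1/(1 − 0.25) = 4/3.
Single-dose peak C₀ = D/Vd = 240/60 = 4 mcg/mL.
Steady-state peak Cmax,ss = C₀·R = 4 × 4/3 ≈ 5.333 mcg/mL.
Steady-state trough Cmin,ss = Cmax,ss·f ≈ 5.333 × 0.25 ≈ 1.333 mcg/mL.
Trough 1.3 mcg/mL vs MEC 1 mcg/mL: adequate.

1.3 mcg/mL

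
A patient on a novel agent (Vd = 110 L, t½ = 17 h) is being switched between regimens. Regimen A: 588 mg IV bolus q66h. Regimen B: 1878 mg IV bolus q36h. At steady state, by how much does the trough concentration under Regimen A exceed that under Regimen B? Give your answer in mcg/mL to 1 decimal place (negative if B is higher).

Regimen A: f = (1/2)^(66/17) ≈ 0.0678; Cmin,ss = (588/110)·f/(1−f) ≈ 0.389 mcg/mL.
Regimen B: f = (1/2)^(36/17) ≈ 0.2304; Cmin,ss = (1878/110)·f/(1−f) ≈ 5.111 mcg/mL.
Difference ≈ 0.389 − 5.111 ≈ -4.722 mcg/mL.

-4.7 mcg/mL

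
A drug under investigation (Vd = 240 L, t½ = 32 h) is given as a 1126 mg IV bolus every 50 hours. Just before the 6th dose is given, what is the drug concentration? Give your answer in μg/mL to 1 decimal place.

2.4 μg/mL

f = (1/2)^(τ/t½) = (1/2)^(50/32) ≈ 0.3386.
C₀ = D/Vd = 1126/240 ≈ 4.692 μg/mL.
Before the 6th dose, 5 doses have been given. Superposition: Cmin = C₀·(f + f² + … + f^5).
≈ 4.692 × (0.3386 + 0.1146 + 0.0388 + 0.0131 + 0.0045) ≈ 4.692 × 0.5096 ≈ 2.391 μg/mL.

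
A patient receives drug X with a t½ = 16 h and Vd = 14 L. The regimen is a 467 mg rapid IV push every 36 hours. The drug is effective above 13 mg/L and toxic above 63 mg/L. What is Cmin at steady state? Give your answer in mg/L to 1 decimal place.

8.9 mg/L

Over one 36-h interval, 36/16 ≈ 2.25 half-lives elapse, leaving f ≈ 0.2102 of each dose.
Each bolus raises the concentration by D/Vd = 467/14 ≈ 33.357 mg/L.
Steady-state trough Cmin,ss = C₀·f/(1−f) ≈ 33.357 × 0.2102/0.7898 ≈ 8.878 mg/L.
Trough 8.9 mg/L vs MEC 13 mg/L: subtherapeutic.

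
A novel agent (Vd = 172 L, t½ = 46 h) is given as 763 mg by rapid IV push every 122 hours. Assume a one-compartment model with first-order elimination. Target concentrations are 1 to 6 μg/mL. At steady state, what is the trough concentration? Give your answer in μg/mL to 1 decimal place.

k = ln2/t½ = ln2/46 ≈ 0.015068 h⁻¹; fraction remaining f = e^(−kτ) = e^(−0.015068×122) ≈ 0.1591.
At steady state, accumulation factor R = 1/(1 − e^(−kτ)) ≈ 1.1892.
Single-dose peak C₀ = D/Vd = 763/172 ≈ 4.436 μg/mL.
Steady-state peak Cmax,ss = C₀·R ≈ 4.436 × 1.1892 ≈ 5.275 μg/mL.
Steady-state trough Cmin,ss = Cmax,ss·f ≈ 5.275 × 0.1591 ≈ 0.839 μg/mL.
Trough 0.8 μg/mL vs MEC 1 μg/mL: subtherapeutic.

0.8 μg/mL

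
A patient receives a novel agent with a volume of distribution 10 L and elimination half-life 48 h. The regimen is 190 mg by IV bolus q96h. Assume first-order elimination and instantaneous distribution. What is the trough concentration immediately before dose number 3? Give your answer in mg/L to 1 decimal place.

5.9 mg/L

f = (1/2)^(τ/t½) = (1/2)^(96/48) ≈ 0.2500.
C₀ = D/Vd = 190/10 ≈ 19.000 mg/L.
Before the 3rd dose, 2 doses have been given. Superposition: Cmin = C₀·(f + f²).
≈ 19.000 × (0.2500 + 0.0625) ≈ 19.000 × 0.3125 ≈ 5.938 mg/L.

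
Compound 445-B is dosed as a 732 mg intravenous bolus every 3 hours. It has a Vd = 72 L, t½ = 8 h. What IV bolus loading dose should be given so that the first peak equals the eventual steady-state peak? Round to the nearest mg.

3198 mg

f = (1/2)^(3/8) ≈ 0.771105; accumulation ratio R = 1/(1−f) ≈ 4.36882.
Loading dose to hit Cmax,ss on first dose: D_load = D_maint·R ≈ 732 × 4.36882 ≈ 3197.98 mg.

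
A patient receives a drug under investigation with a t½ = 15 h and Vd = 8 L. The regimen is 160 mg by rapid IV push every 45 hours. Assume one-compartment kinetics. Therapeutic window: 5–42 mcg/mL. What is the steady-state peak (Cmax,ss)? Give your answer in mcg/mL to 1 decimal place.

The dosing interval is 3 half-lives, so f = 2^(−3) = 0.125.
At steady state, R = 1/(1 − 0.125) = 8/7.
Single-dose peak C₀ = D/Vd = 160/8 = 20 mcg/mL.
Steady-state peak Cmax,ss = C₀·R = 20 × 8/7 ≈ 22.857 mcg/mL.
Peak 22.9 mcg/mL vs MTC 42 mcg/mL: below toxic threshold.

22.9 mcg/mL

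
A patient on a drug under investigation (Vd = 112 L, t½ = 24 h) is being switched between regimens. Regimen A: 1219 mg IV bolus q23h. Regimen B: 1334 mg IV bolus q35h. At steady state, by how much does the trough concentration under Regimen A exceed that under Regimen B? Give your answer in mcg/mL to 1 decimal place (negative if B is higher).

Regimen A: f = (1/2)^(23/24) ≈ 0.5147; Cmin,ss = (1219/112)·f/(1−f) ≈ 11.543 mcg/mL.
Regimen B: f = (1/2)^(35/24) ≈ 0.3639; Cmin,ss = (1334/112)·f/(1−f) ≈ 6.814 mcg/mL.
Difference ≈ 11.543 − 6.814 ≈ 4.729 mcg/mL.

4.7 mcg/mL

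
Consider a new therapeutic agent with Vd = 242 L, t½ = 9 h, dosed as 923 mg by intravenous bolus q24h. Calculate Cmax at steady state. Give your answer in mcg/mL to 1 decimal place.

τ/t½ = 24/9 ≈ 2.6667, so fraction remaining f = (1/2)^(24/9) ≈ 0.1575.
Accumulation ratio R = 1/(1 − f) ≈ 1/0.8425 ≈ 1.1869.
Single-dose peak C₀ = D/Vd = 923/242 ≈ 3.814 mcg/mL.
Steady-state peak Cmax,ss = C₀·R ≈ 3.814 × 1.1869 ≈ 4.527 mcg/mL.

4.5 mcg/mL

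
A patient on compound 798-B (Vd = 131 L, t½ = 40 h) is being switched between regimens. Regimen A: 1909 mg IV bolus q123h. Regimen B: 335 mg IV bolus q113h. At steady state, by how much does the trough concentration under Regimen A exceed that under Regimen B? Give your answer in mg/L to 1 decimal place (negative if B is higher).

Regimen A: f = (1/2)^(123/40) ≈ 0.1187; Cmin,ss = (1909/131)·f/(1−f) ≈ 1.963 mg/L.
Regimen B: f = (1/2)^(113/40) ≈ 0.1411; Cmin,ss = (335/131)·f/(1−f) ≈ 0.420 mg/L.
Difference ≈ 1.963 − 0.420 ≈ 1.543 mg/L.

1.5 mg/L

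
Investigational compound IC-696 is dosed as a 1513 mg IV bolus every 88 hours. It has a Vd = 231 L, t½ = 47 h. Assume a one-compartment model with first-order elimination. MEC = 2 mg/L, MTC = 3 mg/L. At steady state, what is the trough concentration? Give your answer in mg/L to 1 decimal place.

τ/t½ = 88/47 ≈ 1.8723, so fraction remaining f = (1/2)^(88/47) ≈ 0.2731.
Single-dose peak C₀ = D/Vd = 1513/231 ≈ 6.550 mg/L.
Steady-state trough Cmin,ss = C₀·f/(1−f) ≈ 6.550 × 0.2731/0.7269 ≈ 2.461 mg/L.
Trough 2.5 mg/L vs MEC 2 mg/L: adequate.

2.5 mg/L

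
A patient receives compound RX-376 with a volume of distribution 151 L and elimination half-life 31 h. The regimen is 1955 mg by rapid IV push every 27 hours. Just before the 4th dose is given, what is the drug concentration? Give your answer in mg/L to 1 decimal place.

f = (1/2)^(τ/t½) = (1/2)^(27/31) ≈ 0.5468.
C₀ = D/Vd = 1955/151 ≈ 12.947 mg/L.
Before the 4th dose, 3 doses have been given. Superposition: Cmin = C₀·(f + f² + … + f^3).
≈ 12.947 × (0.5468 + 0.2990 + 0.1635) ≈ 12.947 × 1.0093 ≈ 13.067 mg/L.

13.1 mg/L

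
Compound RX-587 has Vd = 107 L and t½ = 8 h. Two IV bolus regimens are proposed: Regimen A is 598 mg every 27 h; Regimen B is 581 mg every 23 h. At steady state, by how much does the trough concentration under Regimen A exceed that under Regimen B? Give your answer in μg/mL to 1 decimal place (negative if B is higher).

Regimen A: f = (1/2)^(27/8) ≈ 0.0964; Cmin,ss = (598/107)·f/(1−f) ≈ 0.596 μg/mL.
Regimen B: f = (1/2)^(23/8) ≈ 0.1363; Cmin,ss = (581/107)·f/(1−f) ≈ 0.857 μg/mL.
Difference ≈ 0.596 − 0.857 ≈ -0.261 μg/mL.

-0.3 μg/mL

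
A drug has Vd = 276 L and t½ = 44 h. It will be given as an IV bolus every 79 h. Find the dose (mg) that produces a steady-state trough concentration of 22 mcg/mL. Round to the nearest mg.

τ/t½ = 79/44 ≈ 1.7955, so f = (1/2)^(79/44) ≈ 0.288081.
Cmin,ss = (D/Vd)·f/(1−f), so D = Cmin,ss·Vd·(1−f)/f.
D = 22 × 276 × (1−f)/f ≈ 22 × 276 × 2.47125 ≈ 15005.43 mg.

15005 mg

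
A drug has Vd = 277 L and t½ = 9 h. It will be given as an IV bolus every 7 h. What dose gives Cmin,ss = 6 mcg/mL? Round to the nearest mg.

τ/t½ = 7/9 ≈ 0.77778, so f = (1/2)^(7/9) ≈ 0.583265.
Cmin,ss = (D/Vd)·f/(1−f), so D = Cmin,ss·Vd·(1−f)/f.
D = 6 × 277 × (1−f)/f ≈ 6 × 277 × 0.71449 ≈ 1187.48 mg.

1187 mg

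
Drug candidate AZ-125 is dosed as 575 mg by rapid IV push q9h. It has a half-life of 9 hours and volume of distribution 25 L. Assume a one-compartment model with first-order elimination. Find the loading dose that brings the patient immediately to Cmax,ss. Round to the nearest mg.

f = (1/2)^(9/9) ≈ 0.500000; accumulation ratio R = 1/(1−f) ≈ 2.00000.
Loading dose to hit Cmax,ss on first dose: D_load = D_maint·R ≈ 575 × 2.00000 ≈ 1150.00 mg.

1150 mg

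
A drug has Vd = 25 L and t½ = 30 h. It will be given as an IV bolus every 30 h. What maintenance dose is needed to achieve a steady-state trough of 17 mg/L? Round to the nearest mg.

τ/t½ = 30/30 ≈ 1, so f = (1/2)^(30/30) ≈ 0.500000.
Cmin,ss = (D/Vd)·f/(1−f), so D = Cmin,ss·Vd·(1−f)/f.
D = 17 × 25 × (1−f)/f ≈ 17 × 25 × 1.00000 ≈ 425.00 mg.

425 mg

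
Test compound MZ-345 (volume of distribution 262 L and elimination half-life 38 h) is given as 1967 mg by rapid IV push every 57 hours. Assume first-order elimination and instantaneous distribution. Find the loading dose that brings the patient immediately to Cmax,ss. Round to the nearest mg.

3043 mg

f = (1/2)^(57/38) ≈ 0.353553; accumulation ratio R = 1/(1−f) ≈ 1.54692.
Loading dose to hit Cmax,ss on first dose: D_load = D_maint·R ≈ 1967 × 1.54692 ≈ 3042.79 mg.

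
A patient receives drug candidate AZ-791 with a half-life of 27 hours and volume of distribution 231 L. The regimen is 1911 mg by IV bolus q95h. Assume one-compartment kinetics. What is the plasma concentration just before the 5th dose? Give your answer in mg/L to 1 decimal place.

0.8 mg/L

f = (1/2)^(τ/t½) = (1/2)^(95/27) ≈ 0.0873.
C₀ = D/Vd = 1911/231 ≈ 8.273 mg/L.
Before the 5th dose, 4 doses have been given. Superposition: Cmin = C₀·(f + f² + … + f^4).
≈ 8.273 × (0.0873 + 0.0076 + 0.0007 + 0.0001) ≈ 8.273 × 0.0957 ≈ 0.792 mg/L.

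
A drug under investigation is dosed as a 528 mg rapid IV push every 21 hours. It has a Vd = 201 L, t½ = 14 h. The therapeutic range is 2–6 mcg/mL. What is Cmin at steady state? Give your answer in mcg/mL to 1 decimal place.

τ/t½ = 21/14 ≈ 1.5, so fraction remaining f = (1/2)^(21/14) ≈ 0.3536.
Each bolus raises the concentration by D/Vd = 528/201 ≈ 2.627 mcg/mL.
Steady-state trough Cmin,ss = C₀·f/(1−f) ≈ 2.627 × 0.3536/0.6464 ≈ 1.437 mcg/mL.
Trough 1.4 mcg/mL vs MEC 2 mcg/mL: subtherapeutic.

1.4 mcg/mL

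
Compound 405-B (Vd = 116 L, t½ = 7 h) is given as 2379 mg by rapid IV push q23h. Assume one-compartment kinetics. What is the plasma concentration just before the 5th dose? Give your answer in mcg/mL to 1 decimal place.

f = (1/2)^(τ/t½) = (1/2)^(23/7) ≈ 0.1025.
C₀ = D/Vd = 2379/116 ≈ 20.509 mcg/mL.
Before the 5th dose, 4 doses have been given. Superposition: Cmin = C₀·(f + f² + … + f^4).
≈ 20.509 × (0.1025 + 0.0105 + 0.0011 + 0.0001) ≈ 20.509 × 0.1142 ≈ 2.342 mcg/mL.

2.3 mcg/mL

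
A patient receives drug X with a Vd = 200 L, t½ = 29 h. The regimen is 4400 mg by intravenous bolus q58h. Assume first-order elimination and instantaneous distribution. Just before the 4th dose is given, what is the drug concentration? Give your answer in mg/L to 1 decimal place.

7.2 mg/L

f = (1/2)^(τ/t½) = (1/2)^(58/29) ≈ 0.2500.
C₀ = D/Vd = 4400/200 ≈ 22.000 mg/L.
Before the 4th dose, 3 doses have been given. Superposition: Cmin = C₀·(f + f² + … + f^3).
≈ 22.000 × (0.2500 + 0.0625 + 0.0156) ≈ 22.000 × 0.3281 ≈ 7.218 mg/L.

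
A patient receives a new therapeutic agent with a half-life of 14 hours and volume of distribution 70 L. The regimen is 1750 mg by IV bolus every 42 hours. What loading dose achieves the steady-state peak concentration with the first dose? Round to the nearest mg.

2000 mg

f = (1/2)^(42/14) ≈ 0.125000; accumulation ratio R = 1/(1−f) ≈ 1.14286.
Loading dose to hit Cmax,ss on first dose: D_load = D_maint·R ≈ 1750 × 1.14286 ≈ 2000.00 mg.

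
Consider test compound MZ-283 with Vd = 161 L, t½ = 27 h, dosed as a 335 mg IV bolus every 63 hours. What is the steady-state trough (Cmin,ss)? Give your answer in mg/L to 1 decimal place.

0.5 mg/L

τ/t½ = 63/27 ≈ 2.3333, so fraction remaining f = (1/2)^(63/27) ≈ 0.1984.
Each bolus raises the concentration by D/Vd = 335/161 ≈ 2.081 mg/L.
Steady-state trough Cmin,ss = C₀·f/(1−f) ≈ 2.081 × 0.1984/0.8016 ≈ 0.515 mg/L.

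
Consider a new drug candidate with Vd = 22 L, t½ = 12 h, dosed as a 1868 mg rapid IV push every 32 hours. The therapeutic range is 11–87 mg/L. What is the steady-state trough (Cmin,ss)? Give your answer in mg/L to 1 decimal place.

15.9 mg/L

k = ln2/t½ = ln2/12 ≈ 0.057762 h⁻¹; fraction remaining f = e^(−kτ) = e^(−0.057762×32) ≈ 0.1575.
At steady state, accumulation factor R = 1/(1 − e^(−kτ)) ≈ 1.1869.
Single-dose peak C₀ = D/Vd = 1868/22 ≈ 84.909 mg/L.
Cmax,ss = C₀/(1 − f) ≈ 84.909/0.8425 ≈ 100.782 mg/L.
One interval later, Cmin,ss = Cmax,ss·e^(−kτ) ≈ 100.782 × 0.1575 ≈ 15.873 mg/L.
Trough 15.9 mg/L vs MEC 11 mg/L: adequate.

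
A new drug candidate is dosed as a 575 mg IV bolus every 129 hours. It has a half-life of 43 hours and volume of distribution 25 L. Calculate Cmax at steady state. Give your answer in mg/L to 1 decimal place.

26.3 mg/L

The dosing interval is 3 half-lives, so f = 2^(−3) = 0.125.
At steady state, R = 1/(1 − 0.125) = 8/7.
Single-dose peak C₀ = D/Vd = 575/25 = 23 mg/L.
Steady-state peak Cmax,ss = C₀·R = 23 × 8/7 ≈ 26.286 mg/L.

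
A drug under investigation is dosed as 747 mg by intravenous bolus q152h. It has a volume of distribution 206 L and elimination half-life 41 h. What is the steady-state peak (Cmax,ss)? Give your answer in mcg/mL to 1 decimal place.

k = ln2/t½ = ln2/41 ≈ 0.016906 h⁻¹; fraction remaining f = e^(−kτ) = e^(−0.016906×152) ≈ 0.0766.
At steady state, accumulation factor R = 1/(1 − e^(−kτ)) ≈ 1.0830.
Each bolus raises the concentration by D/Vd = 747/206 ≈ 3.626 mcg/mL.
Cmax,ss = C₀/(1 − f) ≈ 3.626/0.9234 ≈ 3.927 mcg/mL.

3.9 mcg/mL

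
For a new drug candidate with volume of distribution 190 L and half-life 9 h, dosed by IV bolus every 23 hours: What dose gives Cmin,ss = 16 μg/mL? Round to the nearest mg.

14832 mg

τ/t½ = 23/9 ≈ 2.5556, so f = (1/2)^(23/9) ≈ 0.170099.
Cmin,ss = (D/Vd)·f/(1−f), so D = Cmin,ss·Vd·(1−f)/f.
D = 16 × 190 × (1−f)/f ≈ 16 × 190 × 4.87893 ≈ 14831.95 mg.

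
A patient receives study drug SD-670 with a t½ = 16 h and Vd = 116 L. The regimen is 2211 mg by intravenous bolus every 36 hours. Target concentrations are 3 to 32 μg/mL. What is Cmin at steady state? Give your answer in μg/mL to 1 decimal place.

5.1 μg/mL

τ/t½ = 36/16 ≈ 2.25, so fraction remaining f = (1/2)^(36/16) ≈ 0.2102.
At steady state, accumulation factor R = 1/(1 − e^(−kτ)) ≈ 1.2661.
Single-dose peak C₀ = D/Vd = 2211/116 ≈ 19.060 μg/mL.
Steady-state peak Cmax,ss = C₀·R ≈ 19.060 × 1.2661 ≈ 24.132 μg/mL.
Steady-state trough Cmin,ss = Cmax,ss·f ≈ 24.132 × 0.2102 ≈ 5.073 μg/mL.
Trough 5.1 μg/mL vs MEC 3 μg/mL: adequate.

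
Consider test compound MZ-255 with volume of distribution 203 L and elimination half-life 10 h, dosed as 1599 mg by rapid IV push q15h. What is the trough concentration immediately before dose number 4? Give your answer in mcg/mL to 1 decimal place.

f = (1/2)^(τ/t½) = (1/2)^(15/10) ≈ 0.3536.
C₀ = D/Vd = 1599/203 ≈ 7.877 mcg/mL.
Before the 4th dose, 3 doses have been given. Superposition: Cmin = C₀·(f + f² + … + f^3).
≈ 7.877 × (0.3536 + 0.1250 + 0.0442) ≈ 7.877 × 0.5228 ≈ 4.118 mcg/mL.

4.1 mcg/mL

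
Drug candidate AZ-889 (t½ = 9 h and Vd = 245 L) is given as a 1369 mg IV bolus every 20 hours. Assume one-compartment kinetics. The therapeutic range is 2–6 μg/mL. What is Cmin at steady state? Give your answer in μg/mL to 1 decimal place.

1.5 μg/mL

k = ln2/t½ = ln2/9 ≈ 0.077016 h⁻¹; fraction remaining f = e^(−kτ) = e^(−0.077016×20) ≈ 0.2143.
Accumulation ratio R = 1/(1 − f) ≈ 1/0.7857 ≈ 1.2728.
Each bolus raises the concentration by D/Vd = 1369/245 ≈ 5.588 μg/mL.
Cmax,ss = C₀/(1 − f) ≈ 5.588/0.7857 ≈ 7.112 μg/mL.
One interval later, Cmin,ss = Cmax,ss·e^(−kτ) ≈ 7.112 × 0.2143 ≈ 1.524 μg/mL.
Trough 1.5 μg/mL vs MEC 2 μg/mL: subtherapeutic.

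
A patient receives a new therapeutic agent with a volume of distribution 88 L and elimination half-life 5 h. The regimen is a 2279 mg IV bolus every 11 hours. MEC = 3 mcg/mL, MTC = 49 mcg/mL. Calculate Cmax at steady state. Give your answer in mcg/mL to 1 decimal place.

33.1 mcg/mL

τ/t½ = 11/5 ≈ 2.2, so fraction remaining f = (1/2)^(11/5) ≈ 0.2176.
Accumulation ratio R = 1/(1 − f) ≈ 1/0.7824 ≈ 1.2781.
Single-dose peak C₀ = D/Vd = 2279/88 ≈ 25.898 mcg/mL.
Cmax,ss = C₀/(1 − f) ≈ 25.898/0.7824 ≈ 33.101 mcg/mL.
Peak 33.1 mcg/mL vs MTC 49 mcg/mL: below toxic threshold.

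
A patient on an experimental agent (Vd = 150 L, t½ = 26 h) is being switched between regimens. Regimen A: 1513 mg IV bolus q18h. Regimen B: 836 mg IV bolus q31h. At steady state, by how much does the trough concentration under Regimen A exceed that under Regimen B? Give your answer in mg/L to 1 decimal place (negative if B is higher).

12.0 mg/L

Regimen A: f = (1/2)^(18/26) ≈ 0.6189; Cmin,ss = (1513/150)·f/(1−f) ≈ 16.381 mg/L.
Regimen B: f = (1/2)^(31/26) ≈ 0.4376; Cmin,ss = (836/150)·f/(1−f) ≈ 4.337 mg/L.
Difference ≈ 16.381 − 4.337 ≈ 12.044 mg/L.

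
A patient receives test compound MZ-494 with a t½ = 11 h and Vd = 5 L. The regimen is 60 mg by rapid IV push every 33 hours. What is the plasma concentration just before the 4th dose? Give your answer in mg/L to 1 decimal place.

1.7 mg/L

f = (1/2)^(τ/t½) = (1/2)^(33/11) ≈ 0.1250.
C₀ = D/Vd = 60/5 ≈ 12.000 mg/L.
Before the 4th dose, 3 doses have been given. Superposition: Cmin = C₀·(f + f² + … + f^3).
≈ 12.000 × (0.1250 + 0.0156 + 0.0020) ≈ 12.000 × 0.1426 ≈ 1.711 mg/L.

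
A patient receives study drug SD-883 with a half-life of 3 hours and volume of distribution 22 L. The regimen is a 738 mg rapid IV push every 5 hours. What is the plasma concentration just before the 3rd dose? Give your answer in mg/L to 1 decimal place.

13.9 mg/L

f = (1/2)^(τ/t½) = (1/2)^(5/3) ≈ 0.3150.
C₀ = D/Vd = 738/22 ≈ 33.545 mg/L.
Before the 3rd dose, 2 doses have been given. Superposition: Cmin = C₀·(f + f²).
≈ 33.545 × (0.3150 + 0.0992) ≈ 33.545 × 0.4142 ≈ 13.894 mg/L.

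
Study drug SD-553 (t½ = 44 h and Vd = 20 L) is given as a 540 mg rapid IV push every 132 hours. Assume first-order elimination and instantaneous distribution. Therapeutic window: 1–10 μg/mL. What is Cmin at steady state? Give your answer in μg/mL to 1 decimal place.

τ = 132 h = 3 half-lives, so f = (1/2)^3 = 0.125.
Accumulation ratio R = 1/(1 − f) = 1/0.875 = 8/7.
Single-dose peak C₀ = D/Vd = 540/20 = 27 μg/mL.
Steady-state peak Cmax,ss = C₀·R = 27 × 8/7 ≈ 30.857 μg/mL.
Steady-state trough Cmin,ss = Cmax,ss·f ≈ 30.857 × 0.125 ≈ 3.857 μg/mL.
Trough 3.9 μg/mL vs MEC 1 μg/mL: adequate.

3.9 μg/mL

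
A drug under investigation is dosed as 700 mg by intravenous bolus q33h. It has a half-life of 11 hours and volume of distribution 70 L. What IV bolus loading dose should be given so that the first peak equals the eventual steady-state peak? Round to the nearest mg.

800 mg

f = (1/2)^(33/11) ≈ 0.125000; accumulation ratio R = 1/(1−f) ≈ 1.14286.
Loading dose to hit Cmax,ss on first dose: D_load = D_maint·R ≈ 700 × 1.14286 ≈ 800.00 mg.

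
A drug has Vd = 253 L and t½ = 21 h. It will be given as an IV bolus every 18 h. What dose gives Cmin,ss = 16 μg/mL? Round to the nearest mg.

τ/t½ = 18/21 ≈ 0.85714, so f = (1/2)^(18/21) ≈ 0.552045.
Cmin,ss = (D/Vd)·f/(1−f), so D = Cmin,ss·Vd·(1−f)/f.
D = 16 × 253 × (1−f)/f ≈ 16 × 253 × 0.81145 ≈ 3284.75 mg.

3285 mg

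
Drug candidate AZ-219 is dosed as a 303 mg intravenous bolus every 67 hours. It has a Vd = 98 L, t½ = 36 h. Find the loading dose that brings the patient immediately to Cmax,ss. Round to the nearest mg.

f = (1/2)^(67/36) ≈ 0.275264; accumulation ratio R = 1/(1−f) ≈ 1.37981.
Loading dose to hit Cmax,ss on first dose: D_load = D_maint·R ≈ 303 × 1.37981 ≈ 418.08 mg.

418 mg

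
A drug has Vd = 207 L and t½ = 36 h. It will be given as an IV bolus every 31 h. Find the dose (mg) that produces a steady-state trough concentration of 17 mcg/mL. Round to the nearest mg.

τ/t½ = 31/36 ≈ 0.86111, so f = (1/2)^(31/36) ≈ 0.550528.
Cmin,ss = (D/Vd)·f/(1−f), so D = Cmin,ss·Vd·(1−f)/f.
D = 17 × 207 × (1−f)/f ≈ 17 × 207 × 0.81644 ≈ 2873.05 mg.

2873 mg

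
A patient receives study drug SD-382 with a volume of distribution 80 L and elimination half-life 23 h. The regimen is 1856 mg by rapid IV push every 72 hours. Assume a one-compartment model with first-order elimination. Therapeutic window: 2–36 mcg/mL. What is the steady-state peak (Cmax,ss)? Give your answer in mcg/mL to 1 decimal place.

k = ln2/t½ = ln2/23 ≈ 0.030137 h⁻¹; fraction remaining f = e^(−kτ) = e^(−0.030137×72) ≈ 0.1142.
Accumulation ratio R = 1/(1 − f) ≈ 1/0.8858 ≈ 1.1289.
Single-dose peak C₀ = D/Vd = 1856/80 ≈ 23.200 mcg/mL.
Cmax,ss = C₀/(1 − f) ≈ 23.200/0.8858 ≈ 26.191 mcg/mL.
Peak 26.2 mcg/mL vs MTC 36 mcg/mL: below toxic threshold.

26.2 mcg/mL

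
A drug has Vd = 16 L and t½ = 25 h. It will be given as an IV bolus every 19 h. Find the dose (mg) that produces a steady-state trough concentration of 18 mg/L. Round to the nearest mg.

τ/t½ = 19/25 ≈ 0.76, so f = (1/2)^(19/25) ≈ 0.590496.
Cmin,ss = (D/Vd)·f/(1−f), so D = Cmin,ss·Vd·(1−f)/f.
D = 18 × 16 × (1−f)/f ≈ 18 × 16 × 0.69349 ≈ 199.73 mg.

200 mg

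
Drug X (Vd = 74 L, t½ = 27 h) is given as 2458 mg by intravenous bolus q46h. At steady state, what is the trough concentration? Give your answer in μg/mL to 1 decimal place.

k = ln2/t½ = ln2/27 ≈ 0.025672 h⁻¹; fraction remaining f = e^(−kτ) = e^(−0.025672×46) ≈ 0.3070.
Single-dose peak C₀ = D/Vd = 2458/74 ≈ 33.216 μg/mL.
Steady-state trough Cmin,ss = C₀·f/(1−f) ≈ 33.216 × 0.3070/0.6930 ≈ 14.715 μg/mL.

14.7 μg/mL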